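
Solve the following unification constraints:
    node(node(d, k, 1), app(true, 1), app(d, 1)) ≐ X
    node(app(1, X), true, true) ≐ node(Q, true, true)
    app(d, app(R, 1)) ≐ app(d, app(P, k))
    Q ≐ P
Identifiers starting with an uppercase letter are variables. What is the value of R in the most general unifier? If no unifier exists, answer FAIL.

Bind X := node(node(d, k, 1), app(true, 1), app(d, 1)); substituting into the one remaining equation that mentions X gives: node(app(1, node(node(d, k, 1), app(true, 1), app(d, 1))), true, true) ≐ node(Q, true, true).
Decompose node/3: app(1, node(node(d, k, 1), app(true, 1), app(d, 1))) ≐ Q,  true ≐ true,  true ≐ true.
Bind Q := app(1, node(node(d, k, 1), app(true, 1), app(d, 1))); substituting into the one remaining equation that mentions Q gives: app(1, node(node(d, k, 1), app(true, 1), app(d, 1))) ≐ P.
Delete trivial equation true ≐ true.
Delete trivial equation true ≐ true.
Decompose app/2: d ≐ d,  app(R, 1) ≐ app(P, k).
Delete trivial equation d ≐ d.
Decompose app/2: R ≐ P,  1 ≐ k.
Bind R := P; no other remaining equation mentions R.
Clash: constants 1 and k differ; no unifier exists.

FAIL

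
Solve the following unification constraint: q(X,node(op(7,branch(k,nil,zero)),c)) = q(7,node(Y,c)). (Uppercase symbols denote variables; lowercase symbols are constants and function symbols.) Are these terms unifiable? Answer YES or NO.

YES

Decompose q/2: X = 7,  node(op(7,branch(k,nil,zero)),c) = node(Y,c).
Bind X := 7; no other remaining equation mentions X.
Decompose node/2: op(7,branch(k,nil,zero)) = Y,  c = c.
Bind Y := op(7,branch(k,nil,zero)); no other remaining equation mentions Y.
Delete trivial equation c = c.
No equations remain and no clash or occurs-check failure arose, so a unifier exists.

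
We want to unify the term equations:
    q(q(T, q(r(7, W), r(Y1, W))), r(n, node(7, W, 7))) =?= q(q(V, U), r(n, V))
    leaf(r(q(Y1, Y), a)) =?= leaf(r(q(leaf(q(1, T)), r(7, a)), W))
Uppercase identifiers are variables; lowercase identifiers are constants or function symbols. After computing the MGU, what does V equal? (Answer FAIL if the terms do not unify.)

node(7, a, 7)

Decompose q/2: q(T, q(r(7, W), r(Y1, W))) =?= q(V, U),  r(n, node(7, W, 7)) =?= r(n, V).
Decompose q/2: T =?= V,  q(r(7, W), r(Y1, W)) =?= U.
Bind T := V; substituting into the one remaining equation that mentions T gives: leaf(r(q(Y1, Y), a)) =?= leaf(r(q(leaf(q(1, V)), r(7, a)), W)).
Bind U := q(r(7, W), r(Y1, W)); no other remaining equation mentions U.
Decompose r/2: n =?= n,  node(7, W, 7) =?= V.
Delete trivial equation n =?= n.
Bind V := node(7, W, 7); substituting into the remaining equation gives: leaf(r(q(Y1, Y), a)) =?= leaf(r(q(leaf(q(1, node(7, W, 7))), r(7, a)), W)). Substituting into the earlier binding gives T := node(7, W, 7).
Decompose leaf/1: r(q(Y1, Y), a) =?= r(q(leaf(q(1, node(7, W, 7))), r(7, a)), W).
Decompose r/2: q(Y1, Y) =?= q(leaf(q(1, node(7, W, 7))), r(7, a)),  a =?= W.
Decompose q/2: Y1 =?= leaf(q(1, node(7, W, 7))),  Y =?= r(7, a).
Bind Y1 := leaf(q(1, node(7, W, 7))); no other remaining equation mentions Y1. Substituting into the earlier binding gives U := q(r(7, W), r(leaf(q(1, node(7, W, 7))), W)).
Bind Y := r(7, a); no other remaining equation mentions Y.
Bind W := a. Substituting into the earlier bindings gives T := node(7, a, 7), U := q(r(7, a), r(leaf(q(1, node(7, a, 7))), a)), V := node(7, a, 7), Y1 := leaf(q(1, node(7, a, 7))).
MGU = { T ↦ node(7, a, 7), U ↦ q(r(7, a), r(leaf(q(1, node(7, a, 7))), a)), V ↦ node(7, a, 7), Y1 ↦ leaf(q(1, node(7, a, 7))), Y ↦ r(7, a), W ↦ a }, so V ↦ node(7, a, 7).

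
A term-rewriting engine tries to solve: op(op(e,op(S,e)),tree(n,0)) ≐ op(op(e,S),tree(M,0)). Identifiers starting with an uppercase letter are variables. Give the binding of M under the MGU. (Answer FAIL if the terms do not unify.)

FAIL

Decompose op/2: op(e,op(S,e)) ≐ op(e,S),  tree(n,0) ≐ tree(M,0).
Decompose op/2: e ≐ e,  op(S,e) ≐ S.
Delete trivial equation e ≐ e.
Occurs check fails: S occurs in op(S,e); the equation S ≐ op(S,e) has no finite solution.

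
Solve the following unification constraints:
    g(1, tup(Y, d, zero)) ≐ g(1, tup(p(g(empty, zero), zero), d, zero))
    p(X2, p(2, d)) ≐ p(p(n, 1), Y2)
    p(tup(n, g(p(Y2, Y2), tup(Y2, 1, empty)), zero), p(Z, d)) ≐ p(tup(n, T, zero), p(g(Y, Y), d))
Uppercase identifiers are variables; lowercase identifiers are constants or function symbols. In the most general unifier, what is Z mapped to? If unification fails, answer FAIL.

Decompose g/2: 1 ≐ 1,  tup(Y, d, zero) ≐ tup(p(g(empty, zero), zero), d, zero).
Delete trivial equation 1 ≐ 1.
Decompose tup/3: Y ≐ p(g(empty, zero), zero),  d ≐ d,  zero ≐ zero.
Bind Y := p(g(empty, zero), zero); substituting into the one remaining equation that mentions Y gives: p(tup(n, g(p(Y2, Y2), tup(Y2, 1, empty)), zero), p(Z, d)) ≐ p(tup(n, T, zero), p(g(p(g(empty, zero), zero), p(g(empty, zero), zero)), d)).
Delete trivial equation d ≐ d.
Delete trivial equation zero ≐ zero.
Decompose p/2: X2 ≐ p(n, 1),  p(2, d) ≐ Y2.
Bind X2 := p(n, 1); no other remaining equation mentions X2.
Bind Y2 := p(2, d); substituting into the remaining equation gives: p(tup(n, g(p(p(2, d), p(2, d)), tup(p(2, d), 1, empty)), zero), p(Z, d)) ≐ p(tup(n, T, zero), p(g(p(g(empty, zero), zero), p(g(empty, zero), zero)), d)).
Decompose p/2: tup(n, g(p(p(2, d), p(2, d)), tup(p(2, d), 1, empty)), zero) ≐ tup(n, T, zero),  p(Z, d) ≐ p(g(p(g(empty, zero), zero), p(g(empty, zero), zero)), d).
Decompose tup/3: n ≐ n,  g(p(p(2, d), p(2, d)), tup(p(2, d), 1, empty)) ≐ T,  zero ≐ zero.
Delete trivial equation n ≐ n.
Bind T := g(p(p(2, d), p(2, d)), tup(p(2, d), 1, empty)); no other remaining equation mentions T.
Delete trivial equation zero ≐ zero.
Decompose p/2: Z ≐ g(p(g(empty, zero), zero), p(g(empty, zero), zero)),  d ≐ d.
Bind Z := g(p(g(empty, zero), zero), p(g(empty, zero), zero)); no other remaining equation mentions Z.
Delete trivial equation d ≐ d.
MGU = { Y ↦ p(g(empty, zero), zero), X2 ↦ p(n, 1), Y2 ↦ p(2, d), T ↦ g(p(p(2, d), p(2, d)), tup(p(2, d), 1, empty)), Z ↦ g(p(g(empty, zero), zero), p(g(empty, zero), zero)) }, so Z ↦ g(p(g(empty, zero), zero), p(g(empty, zero), zero)).

g(p(g(empty, zero), zero), p(g(empty, zero), zero))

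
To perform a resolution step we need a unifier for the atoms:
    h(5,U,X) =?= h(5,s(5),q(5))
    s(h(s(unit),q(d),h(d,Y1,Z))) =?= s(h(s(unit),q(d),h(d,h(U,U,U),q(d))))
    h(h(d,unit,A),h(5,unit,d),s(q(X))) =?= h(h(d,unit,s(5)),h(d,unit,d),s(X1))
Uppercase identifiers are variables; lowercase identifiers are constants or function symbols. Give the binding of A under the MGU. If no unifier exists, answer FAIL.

Decompose h/3: 5 =?= 5,  U =?= s(5),  X =?= q(5).
Delete trivial equation 5 =?= 5.
Bind U := s(5); substituting into the one remaining equation that mentions U gives: s(h(s(unit),q(d),h(d,Y1,Z))) =?= s(h(s(unit),q(d),h(d,h(s(5),s(5),s(5)),q(d)))).
Bind X := q(5); substituting into the one remaining equation that mentions X gives: h(h(d,unit,A),h(5,unit,d),s(q(q(5)))) =?= h(h(d,unit,s(5)),h(d,unit,d),s(X1)).
Decompose s/1: h(s(unit),q(d),h(d,Y1,Z)) =?= h(s(unit),q(d),h(d,h(s(5),s(5),s(5)),q(d))).
Decompose h/3: s(unit) =?= s(unit),  q(d) =?= q(d),  h(d,Y1,Z) =?= h(d,h(s(5),s(5),s(5)),q(d)).
Delete trivial equation s(unit) =?= s(unit).
Delete trivial equation q(d) =?= q(d).
Decompose h/3: d =?= d,  Y1 =?= h(s(5),s(5),s(5)),  Z =?= q(d).
Delete trivial equation d =?= d.
Bind Y1 := h(s(5),s(5),s(5)); no other remaining equation mentions Y1.
Bind Z := q(d); no other remaining equation mentions Z.
Decompose h/3: h(d,unit,A) =?= h(d,unit,s(5)),  h(5,unit,d) =?= h(d,unit,d),  s(q(q(5))) =?= s(X1).
Decompose h/3: d =?= d,  unit =?= unit,  A =?= s(5).
Delete trivial equation d =?= d.
Delete trivial equation unit =?= unit.
Bind A := s(5); no other remaining equation mentions A.
Decompose h/3: 5 =?= d,  unit =?= unit,  d =?= d.
Clash: constants 5 and d differ; no unifier exists.

FAIL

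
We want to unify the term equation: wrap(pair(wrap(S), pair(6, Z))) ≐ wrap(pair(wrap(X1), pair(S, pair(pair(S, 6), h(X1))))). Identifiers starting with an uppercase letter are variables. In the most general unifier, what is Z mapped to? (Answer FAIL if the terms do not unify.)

Decompose wrap/1: pair(wrap(S), pair(6, Z)) ≐ pair(wrap(X1), pair(S, pair(pair(S, 6), h(X1)))).
Decompose pair/2: wrap(S) ≐ wrap(X1),  pair(6, Z) ≐ pair(S, pair(pair(S, 6), h(X1))).
Decompose wrap/1: S ≐ X1.
Bind S := X1; substituting into the remaining equation gives: pair(6, Z) ≐ pair(X1, pair(pair(X1, 6), h(X1))).
Decompose pair/2: 6 ≐ X1,  Z ≐ pair(pair(X1, 6), h(X1)).
Bind X1 := 6; substituting into the remaining equation gives: Z ≐ pair(pair(6, 6), h(6)). Substituting into the earlier binding gives S := 6.
Bind Z := pair(pair(6, 6), h(6)).
MGU = { S ↦ 6, X1 ↦ 6, Z ↦ pair(pair(6, 6), h(6)) }, so Z ↦ pair(pair(6, 6), h(6)).

pair(pair(6, 6), h(6))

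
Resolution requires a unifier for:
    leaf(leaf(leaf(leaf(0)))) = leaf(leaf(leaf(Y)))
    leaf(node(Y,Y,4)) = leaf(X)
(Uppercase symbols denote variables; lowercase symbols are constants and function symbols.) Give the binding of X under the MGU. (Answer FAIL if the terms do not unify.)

Decompose leaf/1: leaf(leaf(leaf(0))) = leaf(leaf(Y)).
Decompose leaf/1: leaf(leaf(0)) = leaf(Y).
Decompose leaf/1: leaf(0) = Y.
Bind Y := leaf(0); substituting into the remaining equation gives: leaf(node(leaf(0),leaf(0),4)) = leaf(X).
Decompose leaf/1: node(leaf(0),leaf(0),4) = X.
Bind X := node(leaf(0),leaf(0),4).
MGU = { Y := leaf(0), X := node(leaf(0),leaf(0),4) }, so X := node(leaf(0),leaf(0),4).

node(leaf(0),leaf(0),4)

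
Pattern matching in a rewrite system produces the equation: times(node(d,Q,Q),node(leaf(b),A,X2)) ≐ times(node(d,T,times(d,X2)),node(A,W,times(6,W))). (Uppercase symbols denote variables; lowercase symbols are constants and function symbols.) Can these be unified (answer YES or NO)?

YES

Decompose times/2: node(d,Q,Q) ≐ node(d,T,times(d,X2)),  node(leaf(b),A,X2) ≐ node(A,W,times(6,W)).
Decompose node/3: d ≐ d,  Q ≐ T,  Q ≐ times(d,X2).
Delete trivial equation d ≐ d.
Bind Q := T; substituting into the one remaining equation that mentions Q gives: T ≐ times(d,X2).
Bind T := times(d,X2); no other remaining equation mentions T. Substituting into the earlier binding gives Q := times(d,X2).
Decompose node/3: leaf(b) ≐ A,  A ≐ W,  X2 ≐ times(6,W).
Bind A := leaf(b); substituting into the one remaining equation that mentions A gives: leaf(b) ≐ W.
Bind W := leaf(b); substituting into the remaining equation gives: X2 ≐ times(6,leaf(b)).
Bind X2 := times(6,leaf(b)). Substituting into the earlier bindings gives Q := times(d,times(6,leaf(b))), T := times(d,times(6,leaf(b))).
No equations remain and no clash or occurs-check failure arose, so a unifier exists.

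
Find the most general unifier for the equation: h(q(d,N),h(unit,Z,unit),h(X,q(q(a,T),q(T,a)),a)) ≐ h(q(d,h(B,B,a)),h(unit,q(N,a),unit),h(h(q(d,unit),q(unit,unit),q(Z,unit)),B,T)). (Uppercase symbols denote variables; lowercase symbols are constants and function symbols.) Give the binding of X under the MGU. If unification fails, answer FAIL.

Decompose h/3: q(d,N) ≐ q(d,h(B,B,a)),  h(unit,Z,unit) ≐ h(unit,q(N,a),unit),  h(X,q(q(a,T),q(T,a)),a) ≐ h(h(q(d,unit),q(unit,unit),q(Z,unit)),B,T).
Decompose q/2: d ≐ d,  N ≐ h(B,B,a).
Delete trivial equation d ≐ d.
Bind N := h(B,B,a); substituting into the one remaining equation that mentions N gives: h(unit,Z,unit) ≐ h(unit,q(h(B,B,a),a),unit).
Decompose h/3: unit ≐ unit,  Z ≐ q(h(B,B,a),a),  unit ≐ unit.
Delete trivial equation unit ≐ unit.
Bind Z := q(h(B,B,a),a); substituting into the one remaining equation that mentions Z gives: h(X,q(q(a,T),q(T,a)),a) ≐ h(h(q(d,unit),q(unit,unit),q(q(h(B,B,a),a),unit)),B,T).
Delete trivial equation unit ≐ unit.
Decompose h/3: X ≐ h(q(d,unit),q(unit,unit),q(q(h(B,B,a),a),unit)),  q(q(a,T),q(T,a)) ≐ B,  a ≐ T.
Bind X := h(q(d,unit),q(unit,unit),q(q(h(B,B,a),a),unit)); no other remaining equation mentions X.
Bind B := q(q(a,T),q(T,a)); no other remaining equation mentions B. Substituting into the earlier bindings gives N := h(q(q(a,T),q(T,a)),q(q(a,T),q(T,a)),a), Z := q(h(q(q(a,T),q(T,a)),q(q(a,T),q(T,a)),a),a), X := h(q(d,unit),q(unit,unit),q(q(h(q(q(a,T),q(T,a)),q(q(a,T),q(T,a)),a),a),unit)).
Bind T := a. Substituting into the earlier bindings gives N := h(q(q(a,a),q(a,a)),q(q(a,a),q(a,a)),a), Z := q(h(q(q(a,a),q(a,a)),q(q(a,a),q(a,a)),a),a), X := h(q(d,unit),q(unit,unit),q(q(h(q(q(a,a),q(a,a)),q(q(a,a),q(a,a)),a),a),unit)), B := q(q(a,a),q(a,a)).
MGU = { N := h(q(q(a,a),q(a,a)),q(q(a,a),q(a,a)),a), Z := q(h(q(q(a,a),q(a,a)),q(q(a,a),q(a,a)),a),a), X := h(q(d,unit),q(unit,unit),q(q(h(q(q(a,a),q(a,a)),q(q(a,a),q(a,a)),a),a),unit)), B := q(q(a,a),q(a,a)), T := a }, so X := h(q(d,unit),q(unit,unit),q(q(h(q(q(a,a),q(a,a)),q(q(a,a),q(a,a)),a),a),unit)).

h(q(d,unit),q(unit,unit),q(q(h(q(q(a,a),q(a,a)),q(q(a,a),q(a,a)),a),a),unit))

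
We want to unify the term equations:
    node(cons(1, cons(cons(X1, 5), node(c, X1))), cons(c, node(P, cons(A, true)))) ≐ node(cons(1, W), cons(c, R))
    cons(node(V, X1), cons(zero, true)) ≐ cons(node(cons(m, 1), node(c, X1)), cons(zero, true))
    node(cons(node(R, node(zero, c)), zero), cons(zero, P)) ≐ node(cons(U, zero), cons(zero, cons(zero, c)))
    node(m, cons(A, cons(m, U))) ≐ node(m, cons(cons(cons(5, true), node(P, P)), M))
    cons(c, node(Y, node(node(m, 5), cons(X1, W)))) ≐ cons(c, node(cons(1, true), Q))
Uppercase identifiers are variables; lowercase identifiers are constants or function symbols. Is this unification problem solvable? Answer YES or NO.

Decompose node/2: cons(1, cons(cons(X1, 5), node(c, X1))) ≐ cons(1, W),  cons(c, node(P, cons(A, true))) ≐ cons(c, R).
Decompose cons/2: 1 ≐ 1,  cons(cons(X1, 5), node(c, X1)) ≐ W.
Delete trivial equation 1 ≐ 1.
Bind W := cons(cons(X1, 5), node(c, X1)); substituting into the one remaining equation that mentions W gives: cons(c, node(Y, node(node(m, 5), cons(X1, cons(cons(X1, 5), node(c, X1)))))) ≐ cons(c, node(cons(1, true), Q)).
Decompose cons/2: c ≐ c,  node(P, cons(A, true)) ≐ R.
Delete trivial equation c ≐ c.
Bind R := node(P, cons(A, true)); substituting into the one remaining equation that mentions R gives: node(cons(node(node(P, cons(A, true)), node(zero, c)), zero), cons(zero, P)) ≐ node(cons(U, zero), cons(zero, cons(zero, c))).
Decompose cons/2: node(V, X1) ≐ node(cons(m, 1), node(c, X1)),  cons(zero, true) ≐ cons(zero, true).
Decompose node/2: V ≐ cons(m, 1),  X1 ≐ node(c, X1).
Bind V := cons(m, 1); no other remaining equation mentions V.
Occurs check fails: X1 occurs in node(c, X1); the equation X1 ≐ node(c, X1) has no finite solution.

NO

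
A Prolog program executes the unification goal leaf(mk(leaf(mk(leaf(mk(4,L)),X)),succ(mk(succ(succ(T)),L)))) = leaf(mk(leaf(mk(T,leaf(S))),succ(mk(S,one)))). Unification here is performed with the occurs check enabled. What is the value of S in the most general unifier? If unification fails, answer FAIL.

Decompose leaf/1: mk(leaf(mk(leaf(mk(4,L)),X)),succ(mk(succ(succ(T)),L))) = mk(leaf(mk(T,leaf(S))),succ(mk(S,one))).
Decompose mk/2: leaf(mk(leaf(mk(4,L)),X)) = leaf(mk(T,leaf(S))),  succ(mk(succ(succ(T)),L)) = succ(mk(S,one)).
Decompose leaf/1: mk(leaf(mk(4,L)),X) = mk(T,leaf(S)).
Decompose mk/2: leaf(mk(4,L)) = T,  X = leaf(S).
Bind T := leaf(mk(4,L)); substituting into the one remaining equation that mentions T gives: succ(mk(succ(succ(leaf(mk(4,L)))),L)) = succ(mk(S,one)).
Bind X := leaf(S); no other remaining equation mentions X.
Decompose succ/1: mk(succ(succ(leaf(mk(4,L)))),L) = mk(S,one).
Decompose mk/2: succ(succ(leaf(mk(4,L)))) = S,  L = one.
Bind S := succ(succ(leaf(mk(4,L)))); no other remaining equation mentions S. Substituting into the earlier binding gives X := leaf(succ(succ(leaf(mk(4,L))))).
Bind L := one. Substituting into the earlier bindings gives T := leaf(mk(4,one)), X := leaf(succ(succ(leaf(mk(4,one))))), S := succ(succ(leaf(mk(4,one)))).
MGU = { T = leaf(mk(4,one)), X = leaf(succ(succ(leaf(mk(4,one))))), S = succ(succ(leaf(mk(4,one)))), L = one }, so S = succ(succ(leaf(mk(4,one)))).

succ(succ(leaf(mk(4,one))))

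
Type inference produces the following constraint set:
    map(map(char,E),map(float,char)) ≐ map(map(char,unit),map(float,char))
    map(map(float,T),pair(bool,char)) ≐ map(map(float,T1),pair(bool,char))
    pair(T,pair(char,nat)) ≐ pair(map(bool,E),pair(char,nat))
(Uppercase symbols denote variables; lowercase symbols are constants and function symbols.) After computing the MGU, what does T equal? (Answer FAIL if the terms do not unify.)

map(bool,unit)

Decompose map/2: map(char,E) ≐ map(char,unit),  map(float,char) ≐ map(float,char).
Decompose map/2: char ≐ char,  E ≐ unit.
Delete trivial equation char ≐ char.
Bind E := unit; substituting into the one remaining equation that mentions E gives: pair(T,pair(char,nat)) ≐ pair(map(bool,unit),pair(char,nat)).
Delete trivial equation map(float,char) ≐ map(float,char).
Decompose map/2: map(float,T) ≐ map(float,T1),  pair(bool,char) ≐ pair(bool,char).
Decompose map/2: float ≐ float,  T ≐ T1.
Delete trivial equation float ≐ float.
Bind T := T1; substituting into the one remaining equation that mentions T gives: pair(T1,pair(char,nat)) ≐ pair(map(bool,unit),pair(char,nat)).
Delete trivial equation pair(bool,char) ≐ pair(bool,char).
Decompose pair/2: T1 ≐ map(bool,unit),  pair(char,nat) ≐ pair(char,nat).
Bind T1 := map(bool,unit); no other remaining equation mentions T1. Substituting into the earlier binding gives T := map(bool,unit).
Delete trivial equation pair(char,nat) ≐ pair(char,nat).
MGU = { E := unit, T := map(bool,unit), T1 := map(bool,unit) }, so T := map(bool,unit).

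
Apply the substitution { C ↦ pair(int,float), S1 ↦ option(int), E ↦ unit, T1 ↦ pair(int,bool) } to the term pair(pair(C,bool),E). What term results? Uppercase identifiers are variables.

Replace each occurrence of C with pair(int,float).
Replace each occurrence of E with unit.
Result: pair(pair(pair(int,float),bool),unit).

pair(pair(pair(int,float),bool),unit)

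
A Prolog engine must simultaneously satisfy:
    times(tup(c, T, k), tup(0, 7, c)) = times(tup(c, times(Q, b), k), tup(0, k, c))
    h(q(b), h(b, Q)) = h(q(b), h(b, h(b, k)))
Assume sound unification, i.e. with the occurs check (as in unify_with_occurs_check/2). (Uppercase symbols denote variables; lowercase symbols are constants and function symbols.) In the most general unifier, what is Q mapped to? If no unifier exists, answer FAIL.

FAIL

Decompose times/2: tup(c, T, k) = tup(c, times(Q, b), k),  tup(0, 7, c) = tup(0, k, c).
Decompose tup/3: c = c,  T = times(Q, b),  k = k.
Delete trivial equation c = c.
Bind T := times(Q, b); no other remaining equation mentions T.
Delete trivial equation k = k.
Decompose tup/3: 0 = 0,  7 = k,  c = c.
Delete trivial equation 0 = 0.
Clash: constants 7 and k differ; no unifier exists.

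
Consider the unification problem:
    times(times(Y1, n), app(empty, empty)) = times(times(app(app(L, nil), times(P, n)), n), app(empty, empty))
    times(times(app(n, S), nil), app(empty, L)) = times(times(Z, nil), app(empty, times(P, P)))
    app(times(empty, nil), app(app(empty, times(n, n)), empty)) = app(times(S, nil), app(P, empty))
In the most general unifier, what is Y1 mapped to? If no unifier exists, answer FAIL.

app(app(times(app(empty, times(n, n)), app(empty, times(n, n))), nil), times(app(empty, times(n, n)), n))

Decompose times/2: times(Y1, n) = times(app(app(L, nil), times(P, n)), n),  app(empty, empty) = app(empty, empty).
Decompose times/2: Y1 = app(app(L, nil), times(P, n)),  n = n.
Bind Y1 := app(app(L, nil), times(P, n)); no other remaining equation mentions Y1.
Delete trivial equation n = n.
Delete trivial equation app(empty, empty) = app(empty, empty).
Decompose times/2: times(app(n, S), nil) = times(Z, nil),  app(empty, L) = app(empty, times(P, P)).
Decompose times/2: app(n, S) = Z,  nil = nil.
Bind Z := app(n, S); no other remaining equation mentions Z.
Delete trivial equation nil = nil.
Decompose app/2: empty = empty,  L = times(P, P).
Delete trivial equation empty = empty.
Bind L := times(P, P); no other remaining equation mentions L. Substituting into the earlier binding gives Y1 := app(app(times(P, P), nil), times(P, n)).
Decompose app/2: times(empty, nil) = times(S, nil),  app(app(empty, times(n, n)), empty) = app(P, empty).
Decompose times/2: empty = S,  nil = nil.
Bind S := empty; no other remaining equation mentions S. Substituting into the earlier binding gives Z := app(n, empty).
Delete trivial equation nil = nil.
Decompose app/2: app(empty, times(n, n)) = P,  empty = empty.
Bind P := app(empty, times(n, n)); no other remaining equation mentions P. Substituting into the earlier bindings gives Y1 := app(app(times(app(empty, times(n, n)), app(empty, times(n, n))), nil), times(app(empty, times(n, n)), n)), L := times(app(empty, times(n, n)), app(empty, times(n, n))).
Delete trivial equation empty = empty.
MGU = { Y1 ↦ app(app(times(app(empty, times(n, n)), app(empty, times(n, n))), nil), times(app(empty, times(n, n)), n)), Z ↦ app(n, empty), L ↦ times(app(empty, times(n, n)), app(empty, times(n, n))), S ↦ empty, P ↦ app(empty, times(n, n)) }, so Y1 ↦ app(app(times(app(empty, times(n, n)), app(empty, times(n, n))), nil), times(app(empty, times(n, n)), n)).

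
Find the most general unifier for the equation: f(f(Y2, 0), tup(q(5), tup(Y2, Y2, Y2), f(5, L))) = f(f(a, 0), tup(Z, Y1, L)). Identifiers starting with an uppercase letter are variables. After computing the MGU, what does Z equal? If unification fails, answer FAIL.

Decompose f/2: f(Y2, 0) = f(a, 0),  tup(q(5), tup(Y2, Y2, Y2), f(5, L)) = tup(Z, Y1, L).
Decompose f/2: Y2 = a,  0 = 0.
Bind Y2 := a; substituting into the one remaining equation that mentions Y2 gives: tup(q(5), tup(a, a, a), f(5, L)) = tup(Z, Y1, L).
Delete trivial equation 0 = 0.
Decompose tup/3: q(5) = Z,  tup(a, a, a) = Y1,  f(5, L) = L.
Bind Z := q(5); no other remaining equation mentions Z.
Bind Y1 := tup(a, a, a); no other remaining equation mentions Y1.
Occurs check fails: L occurs in f(5, L); the equation L = f(5, L) has no finite solution.

FAIL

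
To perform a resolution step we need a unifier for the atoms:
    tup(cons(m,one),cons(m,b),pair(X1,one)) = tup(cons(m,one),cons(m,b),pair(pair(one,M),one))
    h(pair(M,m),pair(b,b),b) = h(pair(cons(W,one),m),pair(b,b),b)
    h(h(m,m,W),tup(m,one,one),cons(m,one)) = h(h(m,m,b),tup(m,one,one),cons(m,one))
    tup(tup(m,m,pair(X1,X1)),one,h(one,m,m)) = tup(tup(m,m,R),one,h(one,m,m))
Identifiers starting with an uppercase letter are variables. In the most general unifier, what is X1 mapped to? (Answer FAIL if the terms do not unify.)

Decompose tup/3: cons(m,one) = cons(m,one),  cons(m,b) = cons(m,b),  pair(X1,one) = pair(pair(one,M),one).
Delete trivial equation cons(m,one) = cons(m,one).
Delete trivial equation cons(m,b) = cons(m,b).
Decompose pair/2: X1 = pair(one,M),  one = one.
Bind X1 := pair(one,M); substituting into the one remaining equation that mentions X1 gives: tup(tup(m,m,pair(pair(one,M),pair(one,M))),one,h(one,m,m)) = tup(tup(m,m,R),one,h(one,m,m)).
Delete trivial equation one = one.
Decompose h/3: pair(M,m) = pair(cons(W,one),m),  pair(b,b) = pair(b,b),  b = b.
Decompose pair/2: M = cons(W,one),  m = m.
Bind M := cons(W,one); substituting into the one remaining equation that mentions M gives: tup(tup(m,m,pair(pair(one,cons(W,one)),pair(one,cons(W,one)))),one,h(one,m,m)) = tup(tup(m,m,R),one,h(one,m,m)). Substituting into the earlier binding gives X1 := pair(one,cons(W,one)).
Delete trivial equation m = m.
Delete trivial equation pair(b,b) = pair(b,b).
Delete trivial equation b = b.
Decompose h/3: h(m,m,W) = h(m,m,b),  tup(m,one,one) = tup(m,one,one),  cons(m,one) = cons(m,one).
Decompose h/3: m = m,  m = m,  W = b.
Delete trivial equation m = m.
Delete trivial equation m = m.
Bind W := b; substituting into the one remaining equation that mentions W gives: tup(tup(m,m,pair(pair(one,cons(b,one)),pair(one,cons(b,one)))),one,h(one,m,m)) = tup(tup(m,m,R),one,h(one,m,m)). Substituting into the earlier bindings gives X1 := pair(one,cons(b,one)), M := cons(b,one).
Delete trivial equation tup(m,one,one) = tup(m,one,one).
Delete trivial equation cons(m,one) = cons(m,one).
Decompose tup/3: tup(m,m,pair(pair(one,cons(b,one)),pair(one,cons(b,one)))) = tup(m,m,R),  one = one,  h(one,m,m) = h(one,m,m).
Decompose tup/3: m = m,  m = m,  pair(pair(one,cons(b,one)),pair(one,cons(b,one))) = R.
Delete trivial equation m = m.
Delete trivial equation m = m.
Bind R := pair(pair(one,cons(b,one)),pair(one,cons(b,one))); no other remaining equation mentions R.
Delete trivial equation one = one.
Delete trivial equation h(one,m,m) = h(one,m,m).
MGU = { X1 -> pair(one,cons(b,one)), M -> cons(b,one), W -> b, R -> pair(pair(one,cons(b,one)),pair(one,cons(b,one))) }, so X1 -> pair(one,cons(b,one)).

pair(one,cons(b,one))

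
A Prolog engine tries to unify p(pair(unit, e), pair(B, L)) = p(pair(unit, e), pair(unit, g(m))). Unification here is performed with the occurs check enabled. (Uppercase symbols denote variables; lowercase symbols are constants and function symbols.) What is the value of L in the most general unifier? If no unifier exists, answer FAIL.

g(m)

Decompose p/2: pair(unit, e) = pair(unit, e),  pair(B, L) = pair(unit, g(m)).
Delete trivial equation pair(unit, e) = pair(unit, e).
Decompose pair/2: B = unit,  L = g(m).
Bind B := unit; no other remaining equation mentions B.
Bind L := g(m).
MGU = { B = unit, L = g(m) }, so L = g(m).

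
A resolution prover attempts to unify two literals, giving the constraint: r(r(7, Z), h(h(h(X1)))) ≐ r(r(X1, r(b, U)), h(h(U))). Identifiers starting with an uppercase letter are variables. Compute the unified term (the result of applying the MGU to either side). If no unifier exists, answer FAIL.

r(r(7, r(b, h(7))), h(h(h(7))))

Decompose r/2: r(7, Z) ≐ r(X1, r(b, U)),  h(h(h(X1))) ≐ h(h(U)).
Decompose r/2: 7 ≐ X1,  Z ≐ r(b, U).
Bind X1 := 7; substituting into the one remaining equation that mentions X1 gives: h(h(h(7))) ≐ h(h(U)).
Bind Z := r(b, U); no other remaining equation mentions Z.
Decompose h/1: h(h(7)) ≐ h(U).
Decompose h/1: h(7) ≐ U.
Bind U := h(7). Substituting into the earlier binding gives Z := r(b, h(7)).
Applying the MGU to either side gives r(r(7, r(b, h(7))), h(h(h(7)))).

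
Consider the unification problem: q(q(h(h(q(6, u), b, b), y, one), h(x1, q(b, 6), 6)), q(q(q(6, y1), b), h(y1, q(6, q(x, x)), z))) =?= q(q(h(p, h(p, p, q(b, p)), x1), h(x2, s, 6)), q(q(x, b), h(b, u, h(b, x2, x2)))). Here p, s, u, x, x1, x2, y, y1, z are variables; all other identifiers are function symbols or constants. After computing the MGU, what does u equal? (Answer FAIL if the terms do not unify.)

Decompose q/2: q(h(h(q(6, u), b, b), y, one), h(x1, q(b, 6), 6)) =?= q(h(p, h(p, p, q(b, p)), x1), h(x2, s, 6)),  q(q(q(6, y1), b), h(y1, q(6, q(x, x)), z)) =?= q(q(x, b), h(b, u, h(b, x2, x2))).
Decompose q/2: h(h(q(6, u), b, b), y, one) =?= h(p, h(p, p, q(b, p)), x1),  h(x1, q(b, 6), 6) =?= h(x2, s, 6).
Decompose h/3: h(q(6, u), b, b) =?= p,  y =?= h(p, p, q(b, p)),  one =?= x1.
Bind p := h(q(6, u), b, b); substituting into the one remaining equation that mentions p gives: y =?= h(h(q(6, u), b, b), h(q(6, u), b, b), q(b, h(q(6, u), b, b))).
Bind y := h(h(q(6, u), b, b), h(q(6, u), b, b), q(b, h(q(6, u), b, b))); no other remaining equation mentions y.
Bind x1 := one; substituting into the one remaining equation that mentions x1 gives: h(one, q(b, 6), 6) =?= h(x2, s, 6).
Decompose h/3: one =?= x2,  q(b, 6) =?= s,  6 =?= 6.
Bind x2 := one; substituting into the one remaining equation that mentions x2 gives: q(q(q(6, y1), b), h(y1, q(6, q(x, x)), z)) =?= q(q(x, b), h(b, u, h(b, one, one))).
Bind s := q(b, 6); no other remaining equation mentions s.
Delete trivial equation 6 =?= 6.
Decompose q/2: q(q(6, y1), b) =?= q(x, b),  h(y1, q(6, q(x, x)), z) =?= h(b, u, h(b, one, one)).
Decompose q/2: q(6, y1) =?= x,  b =?= b.
Bind x := q(6, y1); substituting into the one remaining equation that mentions x gives: h(y1, q(6, q(q(6, y1), q(6, y1))), z) =?= h(b, u, h(b, one, one)).
Delete trivial equation b =?= b.
Decompose h/3: y1 =?= b,  q(6, q(q(6, y1), q(6, y1))) =?= u,  z =?= h(b, one, one).
Bind y1 := b; substituting into the one remaining equation that mentions y1 gives: q(6, q(q(6, b), q(6, b))) =?= u. Substituting into the earlier binding gives x := q(6, b).
Bind u := q(6, q(q(6, b), q(6, b))); no other remaining equation mentions u. Substituting into the earlier bindings gives p := h(q(6, q(6, q(q(6, b), q(6, b)))), b, b), y := h(h(q(6, q(6, q(q(6, b), q(6, b)))), b, b), h(q(6, q(6, q(q(6, b), q(6, b)))), b, b), q(b, h(q(6, q(6, q(q(6, b), q(6, b)))), b, b))).
Bind z := h(b, one, one).
MGU = { p := h(q(6, q(6, q(q(6, b), q(6, b)))), b, b), y := h(h(q(6, q(6, q(q(6, b), q(6, b)))), b, b), h(q(6, q(6, q(q(6, b), q(6, b)))), b, b), q(b, h(q(6, q(6, q(q(6, b), q(6, b)))), b, b))), x1 := one, x2 := one, s := q(b, 6), x := q(6, b), y1 := b, u := q(6, q(q(6, b), q(6, b))), z := h(b, one, one) }, so u := q(6, q(q(6, b), q(6, b))).

q(6, q(q(6, b), q(6, b)))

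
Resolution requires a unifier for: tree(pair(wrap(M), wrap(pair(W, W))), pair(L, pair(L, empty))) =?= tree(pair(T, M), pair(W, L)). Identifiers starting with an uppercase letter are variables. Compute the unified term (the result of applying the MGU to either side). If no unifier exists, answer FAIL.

FAIL

Decompose tree/2: pair(wrap(M), wrap(pair(W, W))) =?= pair(T, M),  pair(L, pair(L, empty)) =?= pair(W, L).
Decompose pair/2: wrap(M) =?= T,  wrap(pair(W, W)) =?= M.
Bind T := wrap(M); no other remaining equation mentions T.
Bind M := wrap(pair(W, W)); no other remaining equation mentions M. Substituting into the earlier binding gives T := wrap(wrap(pair(W, W))).
Decompose pair/2: L =?= W,  pair(L, empty) =?= L.
Bind L := W; substituting into the remaining equation gives: pair(W, empty) =?= W.
Occurs check fails: W occurs in pair(W, empty); the equation W =?= pair(W, empty) has no finite solution.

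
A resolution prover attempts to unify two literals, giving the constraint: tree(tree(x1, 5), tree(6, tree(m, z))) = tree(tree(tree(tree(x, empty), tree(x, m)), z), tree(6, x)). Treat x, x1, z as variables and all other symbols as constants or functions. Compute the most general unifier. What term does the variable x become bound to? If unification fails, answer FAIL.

Decompose tree/2: tree(x1, 5) = tree(tree(tree(x, empty), tree(x, m)), z),  tree(6, tree(m, z)) = tree(6, x).
Decompose tree/2: x1 = tree(tree(x, empty), tree(x, m)),  5 = z.
Bind x1 := tree(tree(x, empty), tree(x, m)); no other remaining equation mentions x1.
Bind z := 5; substituting into the remaining equation gives: tree(6, tree(m, 5)) = tree(6, x).
Decompose tree/2: 6 = 6,  tree(m, 5) = x.
Delete trivial equation 6 = 6.
Bind x := tree(m, 5). Substituting into the earlier binding gives x1 := tree(tree(tree(m, 5), empty), tree(tree(m, 5), m)).
MGU = { x1 := tree(tree(tree(m, 5), empty), tree(tree(m, 5), m)), z := 5, x := tree(m, 5) }, so x := tree(m, 5).

tree(m, 5)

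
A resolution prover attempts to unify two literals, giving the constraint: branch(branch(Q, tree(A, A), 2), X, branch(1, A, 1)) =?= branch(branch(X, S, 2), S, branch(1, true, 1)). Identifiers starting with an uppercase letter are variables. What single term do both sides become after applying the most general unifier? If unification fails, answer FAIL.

branch(branch(tree(true, true), tree(true, true), 2), tree(true, true), branch(1, true, 1))

Decompose branch/3: branch(Q, tree(A, A), 2) =?= branch(X, S, 2),  X =?= S,  branch(1, A, 1) =?= branch(1, true, 1).
Decompose branch/3: Q =?= X,  tree(A, A) =?= S,  2 =?= 2.
Bind Q := X; no other remaining equation mentions Q.
Bind S := tree(A, A); substituting into the one remaining equation that mentions S gives: X =?= tree(A, A).
Delete trivial equation 2 =?= 2.
Bind X := tree(A, A); no other remaining equation mentions X. Substituting into the earlier binding gives Q := tree(A, A).
Decompose branch/3: 1 =?= 1,  A =?= true,  1 =?= 1.
Delete trivial equation 1 =?= 1.
Bind A := true; no other remaining equation mentions A. Substituting into the earlier bindings gives Q := tree(true, true), S := tree(true, true), X := tree(true, true).
Delete trivial equation 1 =?= 1.
Applying the MGU to either side gives branch(branch(tree(true, true), tree(true, true), 2), tree(true, true), branch(1, true, 1)).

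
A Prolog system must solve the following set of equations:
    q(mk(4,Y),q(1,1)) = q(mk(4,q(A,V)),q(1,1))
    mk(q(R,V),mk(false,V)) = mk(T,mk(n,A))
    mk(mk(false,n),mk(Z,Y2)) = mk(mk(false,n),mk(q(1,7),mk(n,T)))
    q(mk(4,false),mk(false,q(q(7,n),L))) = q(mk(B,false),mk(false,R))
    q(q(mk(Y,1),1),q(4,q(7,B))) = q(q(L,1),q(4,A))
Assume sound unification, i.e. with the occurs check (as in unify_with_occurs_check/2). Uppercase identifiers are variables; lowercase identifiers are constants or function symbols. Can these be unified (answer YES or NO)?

Decompose q/2: mk(4,Y) = mk(4,q(A,V)),  q(1,1) = q(1,1).
Decompose mk/2: 4 = 4,  Y = q(A,V).
Delete trivial equation 4 = 4.
Bind Y := q(A,V); substituting into the one remaining equation that mentions Y gives: q(q(mk(q(A,V),1),1),q(4,q(7,B))) = q(q(L,1),q(4,A)).
Delete trivial equation q(1,1) = q(1,1).
Decompose mk/2: q(R,V) = T,  mk(false,V) = mk(n,A).
Bind T := q(R,V); substituting into the one remaining equation that mentions T gives: mk(mk(false,n),mk(Z,Y2)) = mk(mk(false,n),mk(q(1,7),mk(n,q(R,V)))).
Decompose mk/2: false = n,  V = A.
Clash: constants false and n differ; no unifier exists.

NO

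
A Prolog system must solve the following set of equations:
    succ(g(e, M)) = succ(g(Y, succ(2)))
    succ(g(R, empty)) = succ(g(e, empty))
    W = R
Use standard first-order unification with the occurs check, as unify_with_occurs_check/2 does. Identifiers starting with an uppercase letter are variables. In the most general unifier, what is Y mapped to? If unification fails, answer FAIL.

Decompose succ/1: g(e, M) = g(Y, succ(2)).
Decompose g/2: e = Y,  M = succ(2).
Bind Y := e; no other remaining equation mentions Y.
Bind M := succ(2); no other remaining equation mentions M.
Decompose succ/1: g(R, empty) = g(e, empty).
Decompose g/2: R = e,  empty = empty.
Bind R := e; substituting into the one remaining equation that mentions R gives: W = e.
Delete trivial equation empty = empty.
Bind W := e.
MGU = { Y -> e, M -> succ(2), R -> e, W -> e }, so Y -> e.

e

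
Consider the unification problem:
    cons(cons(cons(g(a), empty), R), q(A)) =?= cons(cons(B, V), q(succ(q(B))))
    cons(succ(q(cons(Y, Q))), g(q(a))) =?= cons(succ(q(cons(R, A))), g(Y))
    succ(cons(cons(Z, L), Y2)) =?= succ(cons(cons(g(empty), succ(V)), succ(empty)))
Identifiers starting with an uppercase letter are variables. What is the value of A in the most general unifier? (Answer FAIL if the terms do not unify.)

succ(q(cons(g(a), empty)))

Decompose cons/2: cons(cons(g(a), empty), R) =?= cons(B, V),  q(A) =?= q(succ(q(B))).
Decompose cons/2: cons(g(a), empty) =?= B,  R =?= V.
Bind B := cons(g(a), empty); substituting into the one remaining equation that mentions B gives: q(A) =?= q(succ(q(cons(g(a), empty)))).
Bind R := V; substituting into the one remaining equation that mentions R gives: cons(succ(q(cons(Y, Q))), g(q(a))) =?= cons(succ(q(cons(V, A))), g(Y)).
Decompose q/1: A =?= succ(q(cons(g(a), empty))).
Bind A := succ(q(cons(g(a), empty))); substituting into the one remaining equation that mentions A gives: cons(succ(q(cons(Y, Q))), g(q(a))) =?= cons(succ(q(cons(V, succ(q(cons(g(a), empty)))))), g(Y)).
Decompose cons/2: succ(q(cons(Y, Q))) =?= succ(q(cons(V, succ(q(cons(g(a), empty)))))),  g(q(a)) =?= g(Y).
Decompose succ/1: q(cons(Y, Q)) =?= q(cons(V, succ(q(cons(g(a), empty))))).
Decompose q/1: cons(Y, Q) =?= cons(V, succ(q(cons(g(a), empty)))).
Decompose cons/2: Y =?= V,  Q =?= succ(q(cons(g(a), empty))).
Bind Y := V; substituting into the one remaining equation that mentions Y gives: g(q(a)) =?= g(V).
Bind Q := succ(q(cons(g(a), empty))); no other remaining equation mentions Q.
Decompose g/1: q(a) =?= V.
Bind V := q(a); substituting into the remaining equation gives: succ(cons(cons(Z, L), Y2)) =?= succ(cons(cons(g(empty), succ(q(a))), succ(empty))). Substituting into the earlier bindings gives R := q(a), Y := q(a).
Decompose succ/1: cons(cons(Z, L), Y2) =?= cons(cons(g(empty), succ(q(a))), succ(empty)).
Decompose cons/2: cons(Z, L) =?= cons(g(empty), succ(q(a))),  Y2 =?= succ(empty).
Decompose cons/2: Z =?= g(empty),  L =?= succ(q(a)).
Bind Z := g(empty); no other remaining equation mentions Z.
Bind L := succ(q(a)); no other remaining equation mentions L.
Bind Y2 := succ(empty).
MGU = { B -> cons(g(a), empty), R -> q(a), A -> succ(q(cons(g(a), empty))), Y -> q(a), Q -> succ(q(cons(g(a), empty))), V -> q(a), Z -> g(empty), L -> succ(q(a)), Y2 -> succ(empty) }, so A -> succ(q(cons(g(a), empty))).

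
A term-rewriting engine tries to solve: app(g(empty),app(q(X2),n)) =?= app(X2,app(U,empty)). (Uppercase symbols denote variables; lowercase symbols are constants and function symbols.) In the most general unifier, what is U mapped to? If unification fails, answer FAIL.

Decompose app/2: g(empty) =?= X2,  app(q(X2),n) =?= app(U,empty).
Bind X2 := g(empty); substituting into the remaining equation gives: app(q(g(empty)),n) =?= app(U,empty).
Decompose app/2: q(g(empty)) =?= U,  n =?= empty.
Bind U := q(g(empty)); no other remaining equation mentions U.
Clash: constants n and empty differ; no unifier exists.

FAIL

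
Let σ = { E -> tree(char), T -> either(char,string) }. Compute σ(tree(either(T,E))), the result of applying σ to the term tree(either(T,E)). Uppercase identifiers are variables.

Replace each occurrence of E with tree(char).
Replace each occurrence of T with either(char,string).
Result: tree(either(either(char,string),tree(char))).

tree(either(either(char,string),tree(char)))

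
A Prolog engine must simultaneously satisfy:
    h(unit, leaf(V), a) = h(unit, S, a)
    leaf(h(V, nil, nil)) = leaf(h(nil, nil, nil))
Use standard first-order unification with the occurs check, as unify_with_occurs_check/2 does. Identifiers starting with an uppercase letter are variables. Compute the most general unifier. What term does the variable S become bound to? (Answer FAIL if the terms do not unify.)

leaf(nil)

Decompose h/3: unit = unit,  leaf(V) = S,  a = a.
Delete trivial equation unit = unit.
Bind S := leaf(V); no other remaining equation mentions S.
Delete trivial equation a = a.
Decompose leaf/1: h(V, nil, nil) = h(nil, nil, nil).
Decompose h/3: V = nil,  nil = nil,  nil = nil.
Bind V := nil; no other remaining equation mentions V. Substituting into the earlier binding gives S := leaf(nil).
Delete trivial equation nil = nil.
Delete trivial equation nil = nil.
MGU = { S ↦ leaf(nil), V ↦ nil }, so S ↦ leaf(nil).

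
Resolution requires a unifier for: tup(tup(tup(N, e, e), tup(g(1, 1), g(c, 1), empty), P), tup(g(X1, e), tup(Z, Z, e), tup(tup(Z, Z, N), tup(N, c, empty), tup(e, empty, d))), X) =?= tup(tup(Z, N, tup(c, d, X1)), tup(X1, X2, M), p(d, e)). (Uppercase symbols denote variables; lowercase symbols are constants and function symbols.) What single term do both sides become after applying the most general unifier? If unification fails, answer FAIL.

FAIL

Decompose tup/3: tup(tup(N, e, e), tup(g(1, 1), g(c, 1), empty), P) =?= tup(Z, N, tup(c, d, X1)),  tup(g(X1, e), tup(Z, Z, e), tup(tup(Z, Z, N), tup(N, c, empty), tup(e, empty, d))) =?= tup(X1, X2, M),  X =?= p(d, e).
Decompose tup/3: tup(N, e, e) =?= Z,  tup(g(1, 1), g(c, 1), empty) =?= N,  P =?= tup(c, d, X1).
Bind Z := tup(N, e, e); substituting into the one remaining equation that mentions Z gives: tup(g(X1, e), tup(tup(N, e, e), tup(N, e, e), e), tup(tup(tup(N, e, e), tup(N, e, e), N), tup(N, c, empty), tup(e, empty, d))) =?= tup(X1, X2, M).
Bind N := tup(g(1, 1), g(c, 1), empty); substituting into the one remaining equation that mentions N gives: tup(g(X1, e), tup(tup(tup(g(1, 1), g(c, 1), empty), e, e), tup(tup(g(1, 1), g(c, 1), empty), e, e), e), tup(tup(tup(tup(g(1, 1), g(c, 1), empty), e, e), tup(tup(g(1, 1), g(c, 1), empty), e, e), tup(g(1, 1), g(c, 1), empty)), tup(tup(g(1, 1), g(c, 1), empty), c, empty), tup(e, empty, d))) =?= tup(X1, X2, M). Substituting into the earlier binding gives Z := tup(tup(g(1, 1), g(c, 1), empty), e, e).
Bind P := tup(c, d, X1); no other remaining equation mentions P.
Decompose tup/3: g(X1, e) =?= X1,  tup(tup(tup(g(1, 1), g(c, 1), empty), e, e), tup(tup(g(1, 1), g(c, 1), empty), e, e), e) =?= X2,  tup(tup(tup(tup(g(1, 1), g(c, 1), empty), e, e), tup(tup(g(1, 1), g(c, 1), empty), e, e), tup(g(1, 1), g(c, 1), empty)), tup(tup(g(1, 1), g(c, 1), empty), c, empty), tup(e, empty, d)) =?= M.
Occurs check fails: X1 occurs in g(X1, e); the equation X1 =?= g(X1, e) has no finite solution.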